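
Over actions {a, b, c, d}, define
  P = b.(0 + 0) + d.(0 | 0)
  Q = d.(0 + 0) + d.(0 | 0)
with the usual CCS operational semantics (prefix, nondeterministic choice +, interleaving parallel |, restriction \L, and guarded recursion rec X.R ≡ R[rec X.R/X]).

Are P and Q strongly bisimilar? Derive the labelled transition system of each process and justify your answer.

not bisimilar

P's transition system — 3 states:
  u0 = b.(0 + 0) + d.(0 | 0) ⊢ --b--▸ u1, --d--▸ u2
  u1 = 0 + 0 ⊢ ·
  u2 = 0 | 0 ⊢ ·
Q's transition system — 3 states:
  v0 = d.(0 + 0) + d.(0 | 0) ⊢ --d--▸ v1, --d--▸ v2
  v1 = 0 + 0 ⊢ ·
  v2 = 0 | 0 ⊢ ·
Bisimilarity quotient blocks:
  B0 = {u0}
  B1 = {u1, u2, v1, v2}
  B2 = {v0}
u0 ∈ B0, v0 ∈ B2 → different blocks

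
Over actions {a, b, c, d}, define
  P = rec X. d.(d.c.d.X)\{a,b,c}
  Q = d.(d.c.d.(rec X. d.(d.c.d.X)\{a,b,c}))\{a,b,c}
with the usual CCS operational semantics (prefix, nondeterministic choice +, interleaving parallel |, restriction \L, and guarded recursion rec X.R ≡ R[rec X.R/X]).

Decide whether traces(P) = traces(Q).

traces(P) = traces(Q)

P's transition system — 3 states:
  m0 = rec X. d.(d.c.d.X)\{a,b,c} → —d→ m1
  m1 = (d.c.d.(rec X. d.(d.c.d.X)\{a,b,c}))\{a,b,c} → —d→ m2
  m2 = (c.d.(rec X. d.(d.c.d.X)\{a,b,c}))\{a,b,c} → ∅
Q's transition system — 3 states:
  n0 = d.(d.c.d.(rec X. d.(d.c.d.X)\{a,b,c}))\{a,b,c} → —d→ n1
  n1 = (d.c.d.(rec X. d.(d.c.d.X)\{a,b,c}))\{a,b,c} → —d→ n2
  n2 = (c.d.(rec X. d.(d.c.d.X)\{a,b,c}))\{a,b,c} → ∅
Partition-refinement fixed point:
  B0 = {m0, n0}
  B1 = {m1, n1}
  B2 = {m2, n2}
m0 ∈ B0, n0 ∈ B0 → same block
Bisimilar ⇒ trace-equivalent.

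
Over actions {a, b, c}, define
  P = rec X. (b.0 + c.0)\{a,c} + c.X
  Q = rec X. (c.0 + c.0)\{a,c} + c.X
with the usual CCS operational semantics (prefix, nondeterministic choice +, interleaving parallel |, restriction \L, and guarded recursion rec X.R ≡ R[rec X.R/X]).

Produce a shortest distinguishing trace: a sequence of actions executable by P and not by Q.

LTS(P): 2 reachable states
  m0 = rec X. (b.0 + c.0)\{a,c} + c.X has moves —b→ m1, —c→ m0
  m1 = 0\{a,c} has moves (no moves)
LTS(Q): 1 reachable states
  n0 = rec X. (c.0 + c.0)\{a,c} + c.X has moves —c→ n0
Run σ = ⟨b⟩ on P: start {m0}
  after b @ step 1: {m1}
  ✓ P
Run σ = ⟨b⟩ on Q: start {n0}
  after b @ step 1: ∅ (Q stuck)

b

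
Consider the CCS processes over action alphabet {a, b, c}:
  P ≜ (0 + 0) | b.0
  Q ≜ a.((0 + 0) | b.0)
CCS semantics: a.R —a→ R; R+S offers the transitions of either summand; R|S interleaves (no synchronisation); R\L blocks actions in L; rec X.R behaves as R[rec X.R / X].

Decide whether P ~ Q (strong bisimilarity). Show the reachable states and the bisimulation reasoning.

NO

LTS(P): 2 reachable states
  p0 = (0 + 0) | b.0 → -b-> p1
  p1 = (0 + 0) | 0 → ∅
LTS(Q): 3 reachable states
  q0 = a.((0 + 0) | b.0) → -a-> q1
  q1 = (0 + 0) | b.0 → -b-> q2
  q2 = (0 + 0) | 0 → ∅
Bisimilarity quotient blocks:
  B0 = {p0, q1}
  B1 = {p1, q2}
  B2 = {q0}
p0 ∈ B0, q0 ∈ B2 → different blocks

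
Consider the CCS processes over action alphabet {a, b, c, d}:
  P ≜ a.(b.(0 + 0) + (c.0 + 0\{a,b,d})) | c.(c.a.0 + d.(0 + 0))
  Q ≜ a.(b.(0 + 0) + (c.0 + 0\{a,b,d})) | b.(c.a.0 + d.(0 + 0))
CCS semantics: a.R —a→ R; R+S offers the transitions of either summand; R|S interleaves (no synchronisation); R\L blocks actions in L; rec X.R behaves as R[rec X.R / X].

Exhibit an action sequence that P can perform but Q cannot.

Reachable graph of P (20 states):
  s0 = a.(b.(0 + 0) + (c.0 + 0\{a,b,d})) | c.(c.a.0 + d.(0 + 0)) has moves =a=> s1, =c=> s2
  s1 = (b.(0 + 0) + (c.0 + 0\{a,b,d})) | c.(c.a.0 + d.(0 + 0)) has moves =b=> s3, =c=> s4, =c=> s5
  s2 = a.(b.(0 + 0) + (c.0 + 0\{a,b,d})) | (c.a.0 + d.(0 + 0)) has moves =a=> s4, =c=> s6, =d=> s7
  s3 = (0 + 0) | c.(c.a.0 + d.(0 + 0)) has moves =c=> s8
  s4 = (b.(0 + 0) + (c.0 + 0\{a,b,d})) | (c.a.0 + d.(0 + 0)) has moves =b=> s8, =c=> s10, =c=> s9, =d=> s11
  s5 = 0 | c.(c.a.0 + d.(0 + 0)) has moves =c=> s10
  s6 = a.(b.(0 + 0) + (c.0 + 0\{a,b,d})) | a.0 has moves =a=> s12, =a=> s9
  s7 = a.(b.(0 + 0) + (c.0 + 0\{a,b,d})) | (0 + 0) has moves =a=> s11
  s8 = (0 + 0) | (c.a.0 + d.(0 + 0)) has moves =c=> s13, =d=> s14
  s9 = (b.(0 + 0) + (c.0 + 0\{a,b,d})) | a.0 has moves =a=> s15, =b=> s13, =c=> s16
  s10 = 0 | (c.a.0 + d.(0 + 0)) has moves =c=> s16, =d=> s17
  s11 = (b.(0 + 0) + (c.0 + 0\{a,b,d})) | (0 + 0) has moves =b=> s14, =c=> s17
  s12 = a.(b.(0 + 0) + (c.0 + 0\{a,b,d})) | 0 has moves =a=> s15
  s13 = (0 + 0) | a.0 has moves =a=> s18
  s14 = (0 + 0) | (0 + 0) has moves stopped
  s15 = (b.(0 + 0) + (c.0 + 0\{a,b,d})) | 0 has moves =b=> s18, =c=> s19
  s16 = 0 | a.0 has moves =a=> s19
  s17 = 0 | (0 + 0) has moves stopped
  s18 = (0 + 0) | 0 has moves stopped
  s19 = 0 | 0 has moves stopped
Reachable graph of Q (20 states):
  t0 = a.(b.(0 + 0) + (c.0 + 0\{a,b,d})) | b.(c.a.0 + d.(0 + 0)) has moves =a=> t1, =b=> t2
  t1 = (b.(0 + 0) + (c.0 + 0\{a,b,d})) | b.(c.a.0 + d.(0 + 0)) has moves =b=> t3, =b=> t4, =c=> t5
  t2 = a.(b.(0 + 0) + (c.0 + 0\{a,b,d})) | (c.a.0 + d.(0 + 0)) has moves =a=> t4, =c=> t6, =d=> t7
  t3 = (0 + 0) | b.(c.a.0 + d.(0 + 0)) has moves =b=> t8
  t4 = (b.(0 + 0) + (c.0 + 0\{a,b,d})) | (c.a.0 + d.(0 + 0)) has moves =b=> t8, =c=> t10, =c=> t9, =d=> t11
  t5 = 0 | b.(c.a.0 + d.(0 + 0)) has moves =b=> t10
  t6 = a.(b.(0 + 0) + (c.0 + 0\{a,b,d})) | a.0 has moves =a=> t12, =a=> t9
  t7 = a.(b.(0 + 0) + (c.0 + 0\{a,b,d})) | (0 + 0) has moves =a=> t11
  t8 = (0 + 0) | (c.a.0 + d.(0 + 0)) has moves =c=> t13, =d=> t14
  t9 = (b.(0 + 0) + (c.0 + 0\{a,b,d})) | a.0 has moves =a=> t15, =b=> t13, =c=> t16
  t10 = 0 | (c.a.0 + d.(0 + 0)) has moves =c=> t16, =d=> t17
  t11 = (b.(0 + 0) + (c.0 + 0\{a,b,d})) | (0 + 0) has moves =b=> t14, =c=> t17
  t12 = a.(b.(0 + 0) + (c.0 + 0\{a,b,d})) | 0 has moves =a=> t15
  t13 = (0 + 0) | a.0 has moves =a=> t18
  t14 = (0 + 0) | (0 + 0) has moves stopped
  t15 = (b.(0 + 0) + (c.0 + 0\{a,b,d})) | 0 has moves =b=> t18, =c=> t19
  t16 = 0 | a.0 has moves =a=> t19
  t17 = 0 | (0 + 0) has moves stopped
  t18 = (0 + 0) | 0 has moves stopped
  t19 = 0 | 0 has moves stopped
Executing c from P (initial set {s0}):
  step 1 (c): {s2}
  ✓ P
Executing c from Q (initial set {t0}):
  step 1 (c): no successor for Q

c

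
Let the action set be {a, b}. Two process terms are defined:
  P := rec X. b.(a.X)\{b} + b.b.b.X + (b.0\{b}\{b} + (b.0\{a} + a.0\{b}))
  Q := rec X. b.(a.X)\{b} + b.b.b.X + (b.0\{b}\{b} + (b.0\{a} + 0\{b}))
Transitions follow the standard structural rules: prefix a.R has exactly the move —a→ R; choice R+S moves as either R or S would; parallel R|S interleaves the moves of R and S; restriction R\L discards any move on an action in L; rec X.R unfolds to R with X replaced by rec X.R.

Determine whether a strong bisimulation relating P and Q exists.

not bisimilar

LTS(P): 8 reachable states
  m0 = rec X. b.(a.X)\{b} + b.b.b.X + (b.0\{b}\{b} + (b.0\{a} + a.0\{b})) has moves ··a··> m1, ··b··> m2, ··b··> m3, ··b··> m4, ··b··> m5
  m1 = 0\{b} has moves ·
  m2 = (a.(rec X. b.(a.X)\{b} + b.b.b.X + (b.0\{b}\{b} + (b.0\{a} + a.0\{b}))))\{b} has moves ··a··> m6
  m3 = 0\{a} has moves ·
  m4 = 0\{b}\{b} has moves ·
  m5 = b.b.(rec X. b.(a.X)\{b} + b.b.b.X + (b.0\{b}\{b} + (b.0\{a} + a.0\{b}))) has moves ··b··> m7
  m6 = (rec X. b.(a.X)\{b} + b.b.b.X + (b.0\{b}\{b} + (b.0\{a} + a.0\{b})))\{b} has moves ··a··> m4
  m7 = b.(rec X. b.(a.X)\{b} + b.b.b.X + (b.0\{b}\{b} + (b.0\{a} + a.0\{b}))) has moves ··b··> m0
LTS(Q): 7 reachable states
  n0 = rec X. b.(a.X)\{b} + b.b.b.X + (b.0\{b}\{b} + (b.0\{a} + 0\{b})) has moves ··b··> n1, ··b··> n2, ··b··> n3, ··b··> n4
  n1 = (a.(rec X. b.(a.X)\{b} + b.b.b.X + (b.0\{b}\{b} + (b.0\{a} + 0\{b}))))\{b} has moves ··a··> n5
  n2 = 0\{a} has moves ·
  n3 = 0\{b}\{b} has moves ·
  n4 = b.b.(rec X. b.(a.X)\{b} + b.b.b.X + (b.0\{b}\{b} + (b.0\{a} + 0\{b}))) has moves ··b··> n6
  n5 = (rec X. b.(a.X)\{b} + b.b.b.X + (b.0\{b}\{b} + (b.0\{a} + 0\{b})))\{b} has moves ·
  n6 = b.(rec X. b.(a.X)\{b} + b.b.b.X + (b.0\{b}\{b} + (b.0\{a} + 0\{b}))) has moves ··b··> n0
Coarsest stable partition (strong bisimilarity classes):
  B0 = {m0}
  B1 = {m1, m3, m4, n2, n3, n5}
  B2 = {m5}
  B3 = {m7}
  B4 = {m2}
  B5 = {m6, n1}
  B6 = {n0}
  B7 = {n4}
  B8 = {n6}
m0 ∈ B0, n0 ∈ B6 → different blocks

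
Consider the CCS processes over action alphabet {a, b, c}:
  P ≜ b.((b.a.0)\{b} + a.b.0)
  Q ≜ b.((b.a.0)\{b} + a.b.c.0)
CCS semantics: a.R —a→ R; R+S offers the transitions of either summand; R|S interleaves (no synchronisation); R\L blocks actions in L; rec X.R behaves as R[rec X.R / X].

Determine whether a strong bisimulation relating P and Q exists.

LTS(P): 4 reachable states
  u0 = b.((b.a.0)\{b} + a.b.0) ⊢ -b-> u1
  u1 = (b.a.0)\{b} + a.b.0 ⊢ -a-> u2
  u2 = b.0 ⊢ -b-> u3
  u3 = 0 ⊢ deadlocked
LTS(Q): 5 reachable states
  v0 = b.((b.a.0)\{b} + a.b.c.0) ⊢ -b-> v1
  v1 = (b.a.0)\{b} + a.b.c.0 ⊢ -a-> v2
  v2 = b.c.0 ⊢ -b-> v3
  v3 = c.0 ⊢ -c-> v4
  v4 = 0 ⊢ deadlocked
Coarsest stable partition (strong bisimilarity classes):
  B0 = {u0}
  B1 = {u1}
  B2 = {u2}
  B3 = {u3, v4}
  B4 = {v0}
  B5 = {v1}
  B6 = {v2}
  B7 = {v3}
u0 ∈ B0, v0 ∈ B4 → different blocks

NO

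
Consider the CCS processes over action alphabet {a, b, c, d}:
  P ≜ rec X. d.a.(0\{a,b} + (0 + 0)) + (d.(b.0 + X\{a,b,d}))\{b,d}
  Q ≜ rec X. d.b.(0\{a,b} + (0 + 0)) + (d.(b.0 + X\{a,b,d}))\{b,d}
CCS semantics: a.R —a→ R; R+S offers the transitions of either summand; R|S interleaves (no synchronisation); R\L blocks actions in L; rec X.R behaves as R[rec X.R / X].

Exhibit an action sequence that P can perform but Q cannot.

da

Reachable graph of P (3 states):
  s0 = rec X. d.a.(0\{a,b} + (0 + 0)) + (d.(b.0 + X\{a,b,d}))\{b,d} ⊢ --d--▸ s1
  s1 = a.(0\{a,b} + (0 + 0)) ⊢ --a--▸ s2
  s2 = 0\{a,b} + (0 + 0) ⊢ deadlocked
Reachable graph of Q (3 states):
  t0 = rec X. d.b.(0\{a,b} + (0 + 0)) + (d.(b.0 + X\{a,b,d}))\{b,d} ⊢ --d--▸ t1
  t1 = b.(0\{a,b} + (0 + 0)) ⊢ --b--▸ t2
  t2 = 0\{a,b} + (0 + 0) ⊢ deadlocked
Run σ = ⟨da⟩ on P: start {s0}
  after d @ step 1: {s1}
  after a @ step 2: {s2}
  ✓ P
Run σ = ⟨da⟩ on Q: start {t0}
  after d @ step 1: {t1}
  after a @ step 2: ∅ (Q stuck)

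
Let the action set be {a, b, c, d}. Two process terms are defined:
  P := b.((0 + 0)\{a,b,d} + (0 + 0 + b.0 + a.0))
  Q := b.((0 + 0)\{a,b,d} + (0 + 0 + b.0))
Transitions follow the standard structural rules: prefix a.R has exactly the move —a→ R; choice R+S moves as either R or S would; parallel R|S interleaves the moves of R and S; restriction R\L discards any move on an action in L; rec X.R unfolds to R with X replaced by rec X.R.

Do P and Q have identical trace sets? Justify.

trace-distinct — witness ⟨ba⟩

Reachable graph of P (3 states):
  p0 = b.((0 + 0)\{a,b,d} + (0 + 0 + b.0 + a.0)) → ··b··> p1
  p1 = (0 + 0)\{a,b,d} + (0 + 0 + b.0 + a.0) → ··a··> p2, ··b··> p2
  p2 = 0 → (no moves)
Reachable graph of Q (3 states):
  q0 = b.((0 + 0)\{a,b,d} + (0 + 0 + b.0)) → ··b··> q1
  q1 = (0 + 0)\{a,b,d} + (0 + 0 + b.0) → ··b··> q2
  q2 = 0 → (no moves)
Trace ⟨ba⟩ through P, begin at {p0}:
  after b @ step 1: {p1}
  after a @ step 2: {p2}
  ✓ P
Trace ⟨ba⟩ through Q, begin at {q0}:
  after b @ step 1: {q1}
  after a @ step 2: ∅ (Q stuck)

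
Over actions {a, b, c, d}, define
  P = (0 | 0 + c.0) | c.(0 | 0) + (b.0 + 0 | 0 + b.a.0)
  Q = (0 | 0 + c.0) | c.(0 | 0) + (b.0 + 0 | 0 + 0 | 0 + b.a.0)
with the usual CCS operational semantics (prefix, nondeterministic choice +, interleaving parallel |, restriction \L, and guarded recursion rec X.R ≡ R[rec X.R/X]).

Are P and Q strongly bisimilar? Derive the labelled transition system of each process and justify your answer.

LTS(P): 6 reachable states
  m0 = (0 | 0 + c.0) | c.(0 | 0) + (b.0 + 0 | 0 + b.a.0) ⊢ -b-> m1, -b-> m2, -c-> m3, -c-> m4
  m1 = 0 ⊢ deadlocked
  m2 = a.0 ⊢ -a-> m1
  m3 = (0 | 0 + c.0) | (0 | 0) ⊢ -c-> m5
  m4 = 0 | c.(0 | 0) ⊢ -c-> m5
  m5 = 0 | (0 | 0) ⊢ deadlocked
LTS(Q): 6 reachable states
  n0 = (0 | 0 + c.0) | c.(0 | 0) + (b.0 + 0 | 0 + 0 | 0 + b.a.0) ⊢ -b-> n1, -b-> n2, -c-> n3, -c-> n4
  n1 = 0 ⊢ deadlocked
  n2 = a.0 ⊢ -a-> n1
  n3 = (0 | 0 + c.0) | (0 | 0) ⊢ -c-> n5
  n4 = 0 | c.(0 | 0) ⊢ -c-> n5
  n5 = 0 | (0 | 0) ⊢ deadlocked
Coarsest stable partition (strong bisimilarity classes):
  B0 = {m0, n0}
  B1 = {m1, m5, n1, n5}
  B2 = {m3, m4, n3, n4}
  B3 = {m2, n2}
m0 ∈ B0, n0 ∈ B0 → same block

YES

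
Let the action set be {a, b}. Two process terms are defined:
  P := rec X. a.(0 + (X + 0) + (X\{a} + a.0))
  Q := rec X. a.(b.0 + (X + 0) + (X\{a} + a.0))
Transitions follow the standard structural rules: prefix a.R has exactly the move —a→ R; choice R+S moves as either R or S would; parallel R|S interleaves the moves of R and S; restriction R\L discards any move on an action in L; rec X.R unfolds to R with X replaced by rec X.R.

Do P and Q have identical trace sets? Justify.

traces(P) ≠ traces(Q) — witness ⟨ab⟩

LTS(P): 3 reachable states
  p0 = rec X. a.(0 + (X + 0) + (X\{a} + a.0)) ⊢ -a-> p1
  p1 = 0 + ((rec X. a.(0 + (X + 0) + (X\{a} + a.0))) + 0) + ((rec X. a.(0 + (X + 0) + (X\{a} + a.0)))\{a} + a.0) ⊢ -a-> p1, -a-> p2
  p2 = 0 ⊢ ∅
LTS(Q): 3 reachable states
  q0 = rec X. a.(b.0 + (X + 0) + (X\{a} + a.0)) ⊢ -a-> q1
  q1 = b.0 + ((rec X. a.(b.0 + (X + 0) + (X\{a} + a.0))) + 0) + ((rec X. a.(b.0 + (X + 0) + (X\{a} + a.0)))\{a} + a.0) ⊢ -a-> q1, -a-> q2, -b-> q2
  q2 = 0 ⊢ ∅
Executing ab from Q (initial set {q0}):
  [1] a ⇒ {q1}
  [2] b ⇒ {q2}
  Q completes σ.
Executing ab from P (initial set {p0}):
  [1] a ⇒ {p1}
  [2] b ⇒ ∅  — P cannot continue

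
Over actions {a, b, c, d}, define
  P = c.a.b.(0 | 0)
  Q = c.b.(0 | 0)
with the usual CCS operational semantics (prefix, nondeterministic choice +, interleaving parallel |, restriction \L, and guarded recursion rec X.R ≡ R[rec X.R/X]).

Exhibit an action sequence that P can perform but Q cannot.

LTS(P): 4 reachable states
  s0 = c.a.b.(0 | 0) | -c-> s1
  s1 = a.b.(0 | 0) | -a-> s2
  s2 = b.(0 | 0) | -b-> s3
  s3 = 0 | 0 | deadlocked
LTS(Q): 3 reachable states
  t0 = c.b.(0 | 0) | -c-> t1
  t1 = b.(0 | 0) | -b-> t2
  t2 = 0 | 0 | deadlocked
Trace ⟨ca⟩ through P, begin at {s0}:
  step 1 (c): {s1}
  step 2 (a): {s2}
  P completes σ.
Trace ⟨ca⟩ through Q, begin at {t0}:
  step 1 (c): {t1}
  step 2 (a): no successor for Q

ca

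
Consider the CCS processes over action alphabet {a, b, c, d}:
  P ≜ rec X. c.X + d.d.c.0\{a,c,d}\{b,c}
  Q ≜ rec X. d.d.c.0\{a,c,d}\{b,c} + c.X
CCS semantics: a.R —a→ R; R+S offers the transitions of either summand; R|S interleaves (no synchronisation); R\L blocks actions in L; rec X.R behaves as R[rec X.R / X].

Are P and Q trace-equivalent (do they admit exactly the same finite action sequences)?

P's transition system — 4 states:
  m0 = rec X. c.X + d.d.c.0\{a,c,d}\{b,c} | ··c··> m0, ··d··> m1
  m1 = d.c.0\{a,c,d}\{b,c} | ··d··> m2
  m2 = c.0\{a,c,d}\{b,c} | ··c··> m3
  m3 = 0\{a,c,d}\{b,c} | ∅
Q's transition system — 4 states:
  n0 = rec X. d.d.c.0\{a,c,d}\{b,c} + c.X | ··c··> n0, ··d··> n1
  n1 = d.c.0\{a,c,d}\{b,c} | ··d··> n2
  n2 = c.0\{a,c,d}\{b,c} | ··c··> n3
  n3 = 0\{a,c,d}\{b,c} | ∅
Bisimilarity quotient blocks:
  B0 = {m0, n0}
  B1 = {m1, n1}
  B2 = {m2, n2}
  B3 = {m3, n3}
m0 ∈ B0, n0 ∈ B0 → same block
Bisimilar ⇒ trace-equivalent.

traces(P) = traces(Q)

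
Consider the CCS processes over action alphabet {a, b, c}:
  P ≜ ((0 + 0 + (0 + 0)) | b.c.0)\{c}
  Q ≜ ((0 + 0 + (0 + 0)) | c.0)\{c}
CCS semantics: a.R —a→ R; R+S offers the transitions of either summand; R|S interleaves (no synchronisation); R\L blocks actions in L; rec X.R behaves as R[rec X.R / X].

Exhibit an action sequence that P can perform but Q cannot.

Reachable graph of P (2 states):
  m0 = ((0 + 0 + (0 + 0)) | b.c.0)\{c} → =b=> m1
  m1 = ((0 + 0 + (0 + 0)) | c.0)\{c} → stopped
Reachable graph of Q (1 states):
  n0 = ((0 + 0 + (0 + 0)) | c.0)\{c} → stopped
Run σ = ⟨b⟩ on P: start {m0}
  after b @ step 1: {m1}
  ✓ P
Run σ = ⟨b⟩ on Q: start {n0}
  after b @ step 1: no successor for Q

b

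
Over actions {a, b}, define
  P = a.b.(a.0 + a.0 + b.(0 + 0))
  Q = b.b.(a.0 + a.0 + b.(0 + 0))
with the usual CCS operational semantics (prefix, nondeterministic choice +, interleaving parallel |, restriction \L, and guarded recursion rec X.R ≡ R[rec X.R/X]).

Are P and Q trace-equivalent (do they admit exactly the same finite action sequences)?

NO — witness ⟨a⟩

LTS(P): 5 reachable states
  s0 = a.b.(a.0 + a.0 + b.(0 + 0)) ⊢ --a--▸ s1
  s1 = b.(a.0 + a.0 + b.(0 + 0)) ⊢ --b--▸ s2
  s2 = a.0 + a.0 + b.(0 + 0) ⊢ --a--▸ s3, --b--▸ s4
  s3 = 0 ⊢ (no moves)
  s4 = 0 + 0 ⊢ (no moves)
LTS(Q): 5 reachable states
  t0 = b.b.(a.0 + a.0 + b.(0 + 0)) ⊢ --b--▸ t1
  t1 = b.(a.0 + a.0 + b.(0 + 0)) ⊢ --b--▸ t2
  t2 = a.0 + a.0 + b.(0 + 0) ⊢ --a--▸ t3, --b--▸ t4
  t3 = 0 ⊢ (no moves)
  t4 = 0 + 0 ⊢ (no moves)
Run σ = ⟨a⟩ on P: start {s0}
  after a @ step 1: {s1}
  ✓ P
Run σ = ⟨a⟩ on Q: start {t0}
  after a @ step 1: no successor for Q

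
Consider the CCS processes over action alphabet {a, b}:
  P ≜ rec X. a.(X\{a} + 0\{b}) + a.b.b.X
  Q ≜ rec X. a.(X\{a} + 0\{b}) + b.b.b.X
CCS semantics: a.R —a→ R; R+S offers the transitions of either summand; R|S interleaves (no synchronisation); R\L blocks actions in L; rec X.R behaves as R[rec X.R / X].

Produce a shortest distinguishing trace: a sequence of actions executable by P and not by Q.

abba

P's transition system — 4 states:
  s0 = rec X. a.(X\{a} + 0\{b}) + a.b.b.X → -a-> s1, -a-> s2
  s1 = (rec X. a.(X\{a} + 0\{b}) + a.b.b.X)\{a} + 0\{b} → (no moves)
  s2 = b.b.(rec X. a.(X\{a} + 0\{b}) + a.b.b.X) → -b-> s3
  s3 = b.(rec X. a.(X\{a} + 0\{b}) + a.b.b.X) → -b-> s0
Q's transition system — 7 states:
  t0 = rec X. a.(X\{a} + 0\{b}) + b.b.b.X → -a-> t1, -b-> t2
  t1 = (rec X. a.(X\{a} + 0\{b}) + b.b.b.X)\{a} + 0\{b} → -b-> t3
  t2 = b.b.(rec X. a.(X\{a} + 0\{b}) + b.b.b.X) → -b-> t4
  t3 = (b.b.(rec X. a.(X\{a} + 0\{b}) + b.b.b.X))\{a} → -b-> t5
  t4 = b.(rec X. a.(X\{a} + 0\{b}) + b.b.b.X) → -b-> t0
  t5 = (b.(rec X. a.(X\{a} + 0\{b}) + b.b.b.X))\{a} → -b-> t6
  t6 = (rec X. a.(X\{a} + 0\{b}) + b.b.b.X)\{a} → -b-> t3
Executing abba from P (initial set {s0}):
  after a @ step 1: {s1, s2}
  after b @ step 2: {s3}
  after b @ step 3: {s0}
  after a @ step 4: {s1, s2}
  — P admits the full trace.
Executing abba from Q (initial set {t0}):
  after a @ step 1: {t1}
  after b @ step 2: {t3}
  after b @ step 3: {t5}
  after a @ step 4: no successor for Q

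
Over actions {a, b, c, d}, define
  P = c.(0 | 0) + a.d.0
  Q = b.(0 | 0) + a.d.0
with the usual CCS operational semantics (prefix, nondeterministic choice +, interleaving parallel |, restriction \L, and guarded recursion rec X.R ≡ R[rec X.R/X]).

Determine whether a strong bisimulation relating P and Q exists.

NO

LTS(P): 4 reachable states
  s0 = c.(0 | 0) + a.d.0 has moves =a=> s1, =c=> s2
  s1 = d.0 has moves =d=> s3
  s2 = 0 | 0 has moves stopped
  s3 = 0 has moves stopped
LTS(Q): 4 reachable states
  t0 = b.(0 | 0) + a.d.0 has moves =a=> t1, =b=> t2
  t1 = d.0 has moves =d=> t3
  t2 = 0 | 0 has moves stopped
  t3 = 0 has moves stopped
Partition-refinement fixed point:
  B0 = {s0}
  B1 = {s2, s3, t2, t3}
  B2 = {s1, t1}
  B3 = {t0}
s0 ∈ B0, t0 ∈ B3 → different blocks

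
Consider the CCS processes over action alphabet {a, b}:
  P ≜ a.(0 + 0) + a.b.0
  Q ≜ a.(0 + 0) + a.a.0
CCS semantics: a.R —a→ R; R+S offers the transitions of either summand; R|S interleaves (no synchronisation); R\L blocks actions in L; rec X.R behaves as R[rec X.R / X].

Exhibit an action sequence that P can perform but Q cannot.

P's transition system — 4 states:
  m0 = a.(0 + 0) + a.b.0 | --a--▸ m1, --a--▸ m2
  m1 = 0 + 0 | deadlocked
  m2 = b.0 | --b--▸ m3
  m3 = 0 | deadlocked
Q's transition system — 4 states:
  n0 = a.(0 + 0) + a.a.0 | --a--▸ n1, --a--▸ n2
  n1 = 0 + 0 | deadlocked
  n2 = a.0 | --a--▸ n3
  n3 = 0 | deadlocked
Run σ = ⟨ab⟩ on P: start {m0}
  step 1 (a): {m1, m2}
  step 2 (b): {m3}
  — P admits the full trace.
Run σ = ⟨ab⟩ on Q: start {n0}
  step 1 (a): {n1, n2}
  step 2 (b): ∅  — Q cannot continue

ab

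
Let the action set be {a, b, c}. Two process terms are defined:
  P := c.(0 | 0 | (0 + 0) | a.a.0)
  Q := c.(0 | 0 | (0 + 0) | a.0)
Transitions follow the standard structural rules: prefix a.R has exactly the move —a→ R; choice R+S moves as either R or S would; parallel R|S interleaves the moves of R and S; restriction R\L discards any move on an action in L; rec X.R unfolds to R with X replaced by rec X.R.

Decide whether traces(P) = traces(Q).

Reachable graph of P (4 states):
  m0 = c.(0 | 0 | (0 + 0) | a.a.0) ⊢ -c-> m1
  m1 = 0 | 0 | (0 + 0) | a.a.0 ⊢ -a-> m2
  m2 = 0 | 0 | (0 + 0) | a.0 ⊢ -a-> m3
  m3 = 0 | 0 | (0 + 0) | 0 ⊢ (no moves)
Reachable graph of Q (3 states):
  n0 = c.(0 | 0 | (0 + 0) | a.0) ⊢ -c-> n1
  n1 = 0 | 0 | (0 + 0) | a.0 ⊢ -a-> n2
  n2 = 0 | 0 | (0 + 0) | 0 ⊢ (no moves)
Executing caa from P (initial set {m0}):
  step 1 (c): {m1}
  step 2 (a): {m2}
  step 3 (a): {m3}
  P completes σ.
Executing caa from Q (initial set {n0}):
  step 1 (c): {n1}
  step 2 (a): {n2}
  step 3 (a): no successor for Q

trace-distinct — witness ⟨caa⟩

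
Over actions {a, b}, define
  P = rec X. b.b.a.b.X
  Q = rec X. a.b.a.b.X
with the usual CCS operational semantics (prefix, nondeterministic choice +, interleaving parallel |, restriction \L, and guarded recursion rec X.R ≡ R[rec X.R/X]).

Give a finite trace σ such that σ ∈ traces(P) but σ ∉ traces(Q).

b

LTS(P): 4 reachable states
  m0 = rec X. b.b.a.b.X :: —b→ m1
  m1 = b.a.b.(rec X. b.b.a.b.X) :: —b→ m2
  m2 = a.b.(rec X. b.b.a.b.X) :: —a→ m3
  m3 = b.(rec X. b.b.a.b.X) :: —b→ m0
LTS(Q): 4 reachable states
  n0 = rec X. a.b.a.b.X :: —a→ n1
  n1 = b.a.b.(rec X. a.b.a.b.X) :: —b→ n2
  n2 = a.b.(rec X. a.b.a.b.X) :: —a→ n3
  n3 = b.(rec X. a.b.a.b.X) :: —b→ n0
Trace ⟨b⟩ through P, begin at {m0}:
  [1] b ⇒ {m1}
  — P admits the full trace.
Trace ⟨b⟩ through Q, begin at {n0}:
  [1] b ⇒ no successor for Q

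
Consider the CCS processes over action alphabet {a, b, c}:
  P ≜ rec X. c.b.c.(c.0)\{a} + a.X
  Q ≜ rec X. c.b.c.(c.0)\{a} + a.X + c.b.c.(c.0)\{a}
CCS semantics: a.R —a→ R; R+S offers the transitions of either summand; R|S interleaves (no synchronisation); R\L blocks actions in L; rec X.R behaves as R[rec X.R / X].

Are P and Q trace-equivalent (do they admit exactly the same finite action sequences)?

P's transition system — 5 states:
  m0 = rec X. c.b.c.(c.0)\{a} + a.X → —a→ m0, —c→ m1
  m1 = b.c.(c.0)\{a} → —b→ m2
  m2 = c.(c.0)\{a} → —c→ m3
  m3 = (c.0)\{a} → —c→ m4
  m4 = 0\{a} → ∅
Q's transition system — 5 states:
  n0 = rec X. c.b.c.(c.0)\{a} + a.X + c.b.c.(c.0)\{a} → —a→ n0, —c→ n1
  n1 = b.c.(c.0)\{a} → —b→ n2
  n2 = c.(c.0)\{a} → —c→ n3
  n3 = (c.0)\{a} → —c→ n4
  n4 = 0\{a} → ∅
Bisimilarity quotient blocks:
  B0 = {m0, n0}
  B1 = {m1, n1}
  B2 = {m2, n2}
  B3 = {m3, n3}
  B4 = {m4, n4}
m0 ∈ B0, n0 ∈ B0 → same block
Bisimilar ⇒ trace-equivalent.

trace-equivalent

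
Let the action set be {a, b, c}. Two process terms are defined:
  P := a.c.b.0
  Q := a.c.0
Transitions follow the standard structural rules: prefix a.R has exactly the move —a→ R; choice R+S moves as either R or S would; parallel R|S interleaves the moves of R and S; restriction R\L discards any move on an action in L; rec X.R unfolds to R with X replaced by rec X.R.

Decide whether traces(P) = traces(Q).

Reachable graph of P (4 states):
  s0 = a.c.b.0 → ··a··> s1
  s1 = c.b.0 → ··c··> s2
  s2 = b.0 → ··b··> s3
  s3 = 0 → stopped
Reachable graph of Q (3 states):
  t0 = a.c.0 → ··a··> t1
  t1 = c.0 → ··c··> t2
  t2 = 0 → stopped
Executing acb from P (initial set {s0}):
  step 1 (a): {s1}
  step 2 (c): {s2}
  step 3 (b): {s3}
  — P admits the full trace.
Executing acb from Q (initial set {t0}):
  step 1 (a): {t1}
  step 2 (c): {t2}
  step 3 (b): no successor for Q

NO — witness ⟨acb⟩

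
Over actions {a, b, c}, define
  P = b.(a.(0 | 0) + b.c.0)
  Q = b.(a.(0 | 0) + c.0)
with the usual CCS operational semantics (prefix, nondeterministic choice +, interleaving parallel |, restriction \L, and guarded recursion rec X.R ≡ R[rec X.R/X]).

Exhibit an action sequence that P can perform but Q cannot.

bb

P's transition system — 5 states:
  u0 = b.(a.(0 | 0) + b.c.0) → --b--▸ u1
  u1 = a.(0 | 0) + b.c.0 → --a--▸ u2, --b--▸ u3
  u2 = 0 | 0 → deadlocked
  u3 = c.0 → --c--▸ u4
  u4 = 0 → deadlocked
Q's transition system — 4 states:
  v0 = b.(a.(0 | 0) + c.0) → --b--▸ v1
  v1 = a.(0 | 0) + c.0 → --a--▸ v2, --c--▸ v3
  v2 = 0 | 0 → deadlocked
  v3 = 0 → deadlocked
Trace ⟨bb⟩ through P, begin at {u0}:
  step 1 (b): {u1}
  step 2 (b): {u3}
  — P admits the full trace.
Trace ⟨bb⟩ through Q, begin at {v0}:
  step 1 (b): {v1}
  step 2 (b): ∅  — Q cannot continue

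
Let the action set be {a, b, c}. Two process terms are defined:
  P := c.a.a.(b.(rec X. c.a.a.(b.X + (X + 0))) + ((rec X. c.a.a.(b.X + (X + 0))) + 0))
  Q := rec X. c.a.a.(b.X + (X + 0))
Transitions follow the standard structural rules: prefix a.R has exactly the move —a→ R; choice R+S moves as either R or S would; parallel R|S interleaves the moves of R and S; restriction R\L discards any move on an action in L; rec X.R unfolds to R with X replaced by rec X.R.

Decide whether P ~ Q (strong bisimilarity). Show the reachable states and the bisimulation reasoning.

LTS(P): 5 reachable states
  u0 = c.a.a.(b.(rec X. c.a.a.(b.X + (X + 0))) + ((rec X. c.a.a.(b.X + (X + 0))) + 0)) | -c-> u1
  u1 = a.a.(b.(rec X. c.a.a.(b.X + (X + 0))) + ((rec X. c.a.a.(b.X + (X + 0))) + 0)) | -a-> u2
  u2 = a.(b.(rec X. c.a.a.(b.X + (X + 0))) + ((rec X. c.a.a.(b.X + (X + 0))) + 0)) | -a-> u3
  u3 = b.(rec X. c.a.a.(b.X + (X + 0))) + ((rec X. c.a.a.(b.X + (X + 0))) + 0) | -b-> u4, -c-> u1
  u4 = rec X. c.a.a.(b.X + (X + 0)) | -c-> u1
LTS(Q): 4 reachable states
  v0 = rec X. c.a.a.(b.X + (X + 0)) | -c-> v1
  v1 = a.a.(b.(rec X. c.a.a.(b.X + (X + 0))) + ((rec X. c.a.a.(b.X + (X + 0))) + 0)) | -a-> v2
  v2 = a.(b.(rec X. c.a.a.(b.X + (X + 0))) + ((rec X. c.a.a.(b.X + (X + 0))) + 0)) | -a-> v3
  v3 = b.(rec X. c.a.a.(b.X + (X + 0))) + ((rec X. c.a.a.(b.X + (X + 0))) + 0) | -b-> v0, -c-> v1
Bisimilarity quotient blocks:
  B0 = {u0, u4, v0}
  B1 = {u1, v1}
  B2 = {u2, v2}
  B3 = {u3, v3}
u0 ∈ B0, v0 ∈ B0 → same block

YES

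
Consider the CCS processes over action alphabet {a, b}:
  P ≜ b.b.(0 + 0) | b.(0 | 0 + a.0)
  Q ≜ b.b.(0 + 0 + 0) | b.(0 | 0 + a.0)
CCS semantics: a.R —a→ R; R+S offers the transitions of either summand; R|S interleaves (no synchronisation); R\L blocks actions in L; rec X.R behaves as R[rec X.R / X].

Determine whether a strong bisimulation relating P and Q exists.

P ~ Q

LTS(P): 9 reachable states
  s0 = b.b.(0 + 0) | b.(0 | 0 + a.0) :: --b--▸ s1, --b--▸ s2
  s1 = b.(0 + 0) | b.(0 | 0 + a.0) :: --b--▸ s3, --b--▸ s4
  s2 = b.b.(0 + 0) | (0 | 0 + a.0) :: --a--▸ s5, --b--▸ s4
  s3 = (0 + 0) | b.(0 | 0 + a.0) :: --b--▸ s6
  s4 = b.(0 + 0) | (0 | 0 + a.0) :: --a--▸ s7, --b--▸ s6
  s5 = b.b.(0 + 0) | 0 :: --b--▸ s7
  s6 = (0 + 0) | (0 | 0 + a.0) :: --a--▸ s8
  s7 = b.(0 + 0) | 0 :: --b--▸ s8
  s8 = (0 + 0) | 0 :: ·
LTS(Q): 9 reachable states
  t0 = b.b.(0 + 0 + 0) | b.(0 | 0 + a.0) :: --b--▸ t1, --b--▸ t2
  t1 = b.(0 + 0 + 0) | b.(0 | 0 + a.0) :: --b--▸ t3, --b--▸ t4
  t2 = b.b.(0 + 0 + 0) | (0 | 0 + a.0) :: --a--▸ t5, --b--▸ t4
  t3 = (0 + 0 + 0) | b.(0 | 0 + a.0) :: --b--▸ t6
  t4 = b.(0 + 0 + 0) | (0 | 0 + a.0) :: --a--▸ t7, --b--▸ t6
  t5 = b.b.(0 + 0 + 0) | 0 :: --b--▸ t7
  t6 = (0 + 0 + 0) | (0 | 0 + a.0) :: --a--▸ t8
  t7 = b.(0 + 0 + 0) | 0 :: --b--▸ t8
  t8 = (0 + 0 + 0) | 0 :: ·
Coarsest stable partition (strong bisimilarity classes):
  B0 = {s0, t0}
  B1 = {s1, t1}
  B2 = {s3, t3}
  B3 = {s6, t6}
  B4 = {s8, t8}
  B5 = {s4, t4}
  B6 = {s7, t7}
  B7 = {s2, t2}
  B8 = {s5, t5}
s0 ∈ B0, t0 ∈ B0 → same block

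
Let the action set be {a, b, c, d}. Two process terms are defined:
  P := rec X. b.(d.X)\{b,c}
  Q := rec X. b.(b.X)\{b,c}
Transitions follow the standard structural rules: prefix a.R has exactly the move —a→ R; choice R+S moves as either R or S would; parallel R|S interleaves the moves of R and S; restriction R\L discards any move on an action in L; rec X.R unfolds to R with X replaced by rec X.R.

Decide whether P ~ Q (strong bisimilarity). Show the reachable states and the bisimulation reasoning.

P's transition system — 3 states:
  u0 = rec X. b.(d.X)\{b,c} :: —b→ u1
  u1 = (d.(rec X. b.(d.X)\{b,c}))\{b,c} :: —d→ u2
  u2 = (rec X. b.(d.X)\{b,c})\{b,c} :: ∅
Q's transition system — 2 states:
  v0 = rec X. b.(b.X)\{b,c} :: —b→ v1
  v1 = (b.(rec X. b.(b.X)\{b,c}))\{b,c} :: ∅
Coarsest stable partition (strong bisimilarity classes):
  B0 = {u0}
  B1 = {u1}
  B2 = {u2, v1}
  B3 = {v0}
u0 ∈ B0, v0 ∈ B3 → different blocks

NO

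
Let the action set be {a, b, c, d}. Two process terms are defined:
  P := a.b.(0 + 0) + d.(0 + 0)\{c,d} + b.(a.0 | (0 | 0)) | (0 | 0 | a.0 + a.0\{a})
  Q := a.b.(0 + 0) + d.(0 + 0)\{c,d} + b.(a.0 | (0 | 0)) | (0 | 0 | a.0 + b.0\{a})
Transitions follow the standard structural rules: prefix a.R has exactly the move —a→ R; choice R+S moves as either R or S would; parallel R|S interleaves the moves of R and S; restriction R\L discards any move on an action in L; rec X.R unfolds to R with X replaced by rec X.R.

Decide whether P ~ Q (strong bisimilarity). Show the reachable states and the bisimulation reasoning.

not bisimilar

Reachable graph of P (12 states):
  m0 = a.b.(0 + 0) + d.(0 + 0)\{c,d} + b.(a.0 | (0 | 0)) | (0 | 0 | a.0 + a.0\{a}) :: —a→ m1, —a→ m2, —a→ m3, —b→ m4, —d→ m5
  m1 = b.(0 + 0) :: —b→ m6
  m2 = b.(a.0 | (0 | 0)) | (0 | 0 | 0) :: —b→ m7
  m3 = b.(a.0 | (0 | 0)) | 0\{a} :: —b→ m8
  m4 = a.0 | (0 | 0) | (0 | 0 | a.0 + a.0\{a}) :: —a→ m7, —a→ m8, —a→ m9
  m5 = (0 + 0)\{c,d} :: ∅
  m6 = 0 + 0 :: ∅
  m7 = a.0 | (0 | 0) | (0 | 0 | 0) :: —a→ m10
  m8 = a.0 | (0 | 0) | 0\{a} :: —a→ m11
  m9 = 0 | (0 | 0) | (0 | 0 | a.0 + a.0\{a}) :: —a→ m10, —a→ m11
  m10 = 0 | (0 | 0) | (0 | 0 | 0) :: ∅
  m11 = 0 | (0 | 0) | 0\{a} :: ∅
Reachable graph of Q (12 states):
  n0 = a.b.(0 + 0) + d.(0 + 0)\{c,d} + b.(a.0 | (0 | 0)) | (0 | 0 | a.0 + b.0\{a}) :: —a→ n1, —a→ n2, —b→ n3, —b→ n4, —d→ n5
  n1 = b.(0 + 0) :: —b→ n6
  n2 = b.(a.0 | (0 | 0)) | (0 | 0 | 0) :: —b→ n7
  n3 = a.0 | (0 | 0) | (0 | 0 | a.0 + b.0\{a}) :: —a→ n7, —a→ n8, —b→ n9
  n4 = b.(a.0 | (0 | 0)) | 0\{a} :: —b→ n9
  n5 = (0 + 0)\{c,d} :: ∅
  n6 = 0 + 0 :: ∅
  n7 = a.0 | (0 | 0) | (0 | 0 | 0) :: —a→ n10
  n8 = 0 | (0 | 0) | (0 | 0 | a.0 + b.0\{a}) :: —a→ n10, —b→ n11
  n9 = a.0 | (0 | 0) | 0\{a} :: —a→ n11
  n10 = 0 | (0 | 0) | (0 | 0 | 0) :: ∅
  n11 = 0 | (0 | 0) | 0\{a} :: ∅
Partition-refinement fixed point:
  B0 = {m0}
  B1 = {m2, m3, n2, n4}
  B2 = {m7, m8, m9, n7, n9}
  B3 = {m10, m11, m5, m6, n10, n11, n5, n6}
  B4 = {m1, n1}
  B5 = {m4}
  B6 = {n0}
  B7 = {n3}
  B8 = {n8}
m0 ∈ B0, n0 ∈ B6 → different blocks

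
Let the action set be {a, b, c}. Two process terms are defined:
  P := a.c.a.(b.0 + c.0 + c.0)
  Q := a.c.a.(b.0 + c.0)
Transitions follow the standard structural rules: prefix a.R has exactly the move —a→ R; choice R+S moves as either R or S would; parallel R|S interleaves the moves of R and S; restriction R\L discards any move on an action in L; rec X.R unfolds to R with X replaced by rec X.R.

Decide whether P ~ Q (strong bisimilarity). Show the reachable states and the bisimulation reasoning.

LTS(P): 5 reachable states
  s0 = a.c.a.(b.0 + c.0 + c.0) has moves ··a··> s1
  s1 = c.a.(b.0 + c.0 + c.0) has moves ··c··> s2
  s2 = a.(b.0 + c.0 + c.0) has moves ··a··> s3
  s3 = b.0 + c.0 + c.0 has moves ··b··> s4, ··c··> s4
  s4 = 0 has moves (no moves)
LTS(Q): 5 reachable states
  t0 = a.c.a.(b.0 + c.0) has moves ··a··> t1
  t1 = c.a.(b.0 + c.0) has moves ··c··> t2
  t2 = a.(b.0 + c.0) has moves ··a··> t3
  t3 = b.0 + c.0 has moves ··b··> t4, ··c··> t4
  t4 = 0 has moves (no moves)
Partition-refinement fixed point:
  B0 = {s0, t0}
  B1 = {s1, t1}
  B2 = {s2, t2}
  B3 = {s3, t3}
  B4 = {s4, t4}
s0 ∈ B0, t0 ∈ B0 → same block

YES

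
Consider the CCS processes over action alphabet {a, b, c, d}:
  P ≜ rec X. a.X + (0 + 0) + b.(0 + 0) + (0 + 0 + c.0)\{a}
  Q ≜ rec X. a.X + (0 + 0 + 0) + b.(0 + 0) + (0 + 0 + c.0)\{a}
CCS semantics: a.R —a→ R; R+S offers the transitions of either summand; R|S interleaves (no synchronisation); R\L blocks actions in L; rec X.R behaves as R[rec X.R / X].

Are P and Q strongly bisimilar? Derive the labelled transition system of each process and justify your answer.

LTS(P): 3 reachable states
  u0 = rec X. a.X + (0 + 0) + b.(0 + 0) + (0 + 0 + c.0)\{a} :: —a→ u0, —b→ u1, —c→ u2
  u1 = 0 + 0 :: ·
  u2 = 0\{a} :: ·
LTS(Q): 3 reachable states
  v0 = rec X. a.X + (0 + 0 + 0) + b.(0 + 0) + (0 + 0 + c.0)\{a} :: —a→ v0, —b→ v1, —c→ v2
  v1 = 0 + 0 :: ·
  v2 = 0\{a} :: ·
Partition-refinement fixed point:
  B0 = {u0, v0}
  B1 = {u1, u2, v1, v2}
u0 ∈ B0, v0 ∈ B0 → same block

bisimilar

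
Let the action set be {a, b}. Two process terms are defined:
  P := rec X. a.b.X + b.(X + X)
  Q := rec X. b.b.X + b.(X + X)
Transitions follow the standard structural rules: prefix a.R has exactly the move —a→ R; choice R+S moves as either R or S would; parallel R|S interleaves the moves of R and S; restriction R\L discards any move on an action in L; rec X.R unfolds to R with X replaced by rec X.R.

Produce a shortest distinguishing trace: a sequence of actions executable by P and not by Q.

LTS(P): 3 reachable states
  u0 = rec X. a.b.X + b.(X + X) → ··a··> u1, ··b··> u2
  u1 = b.(rec X. a.b.X + b.(X + X)) → ··b··> u0
  u2 = (rec X. a.b.X + b.(X + X)) + (rec X. a.b.X + b.(X + X)) → ··a··> u1, ··b··> u2
LTS(Q): 3 reachable states
  v0 = rec X. b.b.X + b.(X + X) → ··b··> v1, ··b··> v2
  v1 = (rec X. b.b.X + b.(X + X)) + (rec X. b.b.X + b.(X + X)) → ··b··> v1, ··b··> v2
  v2 = b.(rec X. b.b.X + b.(X + X)) → ··b··> v0
Run σ = ⟨a⟩ on P: start {u0}
  [1] a ⇒ {u1}
  P completes σ.
Run σ = ⟨a⟩ on Q: start {v0}
  [1] a ⇒ ∅ (Q stuck)

a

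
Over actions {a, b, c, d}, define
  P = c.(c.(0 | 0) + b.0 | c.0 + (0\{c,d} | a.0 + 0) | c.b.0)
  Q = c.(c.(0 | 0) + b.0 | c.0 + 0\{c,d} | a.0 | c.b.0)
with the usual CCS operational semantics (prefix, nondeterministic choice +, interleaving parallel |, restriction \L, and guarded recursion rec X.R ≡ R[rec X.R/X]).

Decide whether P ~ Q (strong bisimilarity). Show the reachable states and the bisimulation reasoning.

P ~ Q

P's transition system — 10 states:
  s0 = c.(c.(0 | 0) + b.0 | c.0 + (0\{c,d} | a.0 + 0) | c.b.0) has moves =c=> s1
  s1 = c.(0 | 0) + b.0 | c.0 + (0\{c,d} | a.0 + 0) | c.b.0 has moves =a=> s2, =b=> s3, =c=> s4, =c=> s5, =c=> s6
  s2 = 0\{c,d} | 0 | c.b.0 has moves =c=> s7
  s3 = 0 | c.0 has moves =c=> s5
  s4 = (0\{c,d} | a.0 + 0) | b.0 has moves =a=> s7, =b=> s8
  s5 = 0 | 0 has moves stopped
  s6 = b.0 | 0 has moves =b=> s5
  s7 = 0\{c,d} | 0 | b.0 has moves =b=> s9
  s8 = (0\{c,d} | a.0 + 0) | 0 has moves =a=> s9
  s9 = 0\{c,d} | 0 | 0 has moves stopped
Q's transition system — 10 states:
  t0 = c.(c.(0 | 0) + b.0 | c.0 + 0\{c,d} | a.0 | c.b.0) has moves =c=> t1
  t1 = c.(0 | 0) + b.0 | c.0 + 0\{c,d} | a.0 | c.b.0 has moves =a=> t2, =b=> t3, =c=> t4, =c=> t5, =c=> t6
  t2 = 0\{c,d} | 0 | c.b.0 has moves =c=> t7
  t3 = 0 | c.0 has moves =c=> t4
  t4 = 0 | 0 has moves stopped
  t5 = 0\{c,d} | a.0 | b.0 has moves =a=> t7, =b=> t8
  t6 = b.0 | 0 has moves =b=> t4
  t7 = 0\{c,d} | 0 | b.0 has moves =b=> t9
  t8 = 0\{c,d} | a.0 | 0 has moves =a=> t9
  t9 = 0\{c,d} | 0 | 0 has moves stopped
Bisimilarity quotient blocks:
  B0 = {s0, t0}
  B1 = {s1, t1}
  B2 = {s2, t2}
  B3 = {s6, s7, t6, t7}
  B4 = {s5, s9, t4, t9}
  B5 = {s3, t3}
  B6 = {s4, t5}
  B7 = {s8, t8}
s0 ∈ B0, t0 ∈ B0 → same block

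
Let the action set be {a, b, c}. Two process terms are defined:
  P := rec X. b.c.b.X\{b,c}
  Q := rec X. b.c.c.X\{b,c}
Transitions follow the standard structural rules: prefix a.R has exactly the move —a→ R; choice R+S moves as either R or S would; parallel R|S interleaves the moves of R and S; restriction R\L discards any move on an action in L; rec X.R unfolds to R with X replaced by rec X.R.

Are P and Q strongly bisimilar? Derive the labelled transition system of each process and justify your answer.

P ≁ Q

LTS(P): 4 reachable states
  p0 = rec X. b.c.b.X\{b,c} | —b→ p1
  p1 = c.b.(rec X. b.c.b.X\{b,c})\{b,c} | —c→ p2
  p2 = b.(rec X. b.c.b.X\{b,c})\{b,c} | —b→ p3
  p3 = (rec X. b.c.b.X\{b,c})\{b,c} | ·
LTS(Q): 4 reachable states
  q0 = rec X. b.c.c.X\{b,c} | —b→ q1
  q1 = c.c.(rec X. b.c.c.X\{b,c})\{b,c} | —c→ q2
  q2 = c.(rec X. b.c.c.X\{b,c})\{b,c} | —c→ q3
  q3 = (rec X. b.c.c.X\{b,c})\{b,c} | ·
Partition-refinement fixed point:
  B0 = {p0}
  B1 = {p1}
  B2 = {p2}
  B3 = {p3, q3}
  B4 = {q0}
  B5 = {q1}
  B6 = {q2}
p0 ∈ B0, q0 ∈ B4 → different blocks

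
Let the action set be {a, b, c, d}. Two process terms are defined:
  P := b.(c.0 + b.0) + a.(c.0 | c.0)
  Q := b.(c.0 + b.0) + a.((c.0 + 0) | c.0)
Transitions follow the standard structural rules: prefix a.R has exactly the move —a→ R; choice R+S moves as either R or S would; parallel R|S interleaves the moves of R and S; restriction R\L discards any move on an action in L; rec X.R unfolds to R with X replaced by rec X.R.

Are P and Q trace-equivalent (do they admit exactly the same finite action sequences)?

P's transition system — 7 states:
  u0 = b.(c.0 + b.0) + a.(c.0 | c.0) ⊢ ··a··> u1, ··b··> u2
  u1 = c.0 | c.0 ⊢ ··c··> u3, ··c··> u4
  u2 = c.0 + b.0 ⊢ ··b··> u5, ··c··> u5
  u3 = 0 | c.0 ⊢ ··c··> u6
  u4 = c.0 | 0 ⊢ ··c··> u6
  u5 = 0 ⊢ ·
  u6 = 0 | 0 ⊢ ·
Q's transition system — 7 states:
  v0 = b.(c.0 + b.0) + a.((c.0 + 0) | c.0) ⊢ ··a··> v1, ··b··> v2
  v1 = (c.0 + 0) | c.0 ⊢ ··c··> v3, ··c··> v4
  v2 = c.0 + b.0 ⊢ ··b··> v5, ··c··> v5
  v3 = (c.0 + 0) | 0 ⊢ ··c··> v6
  v4 = 0 | c.0 ⊢ ··c··> v6
  v5 = 0 ⊢ ·
  v6 = 0 | 0 ⊢ ·
Coarsest stable partition (strong bisimilarity classes):
  B0 = {u0, v0}
  B1 = {u1, v1}
  B2 = {u3, u4, v3, v4}
  B3 = {u5, u6, v5, v6}
  B4 = {u2, v2}
u0 ∈ B0, v0 ∈ B0 → same block
Bisimilar ⇒ trace-equivalent.

YES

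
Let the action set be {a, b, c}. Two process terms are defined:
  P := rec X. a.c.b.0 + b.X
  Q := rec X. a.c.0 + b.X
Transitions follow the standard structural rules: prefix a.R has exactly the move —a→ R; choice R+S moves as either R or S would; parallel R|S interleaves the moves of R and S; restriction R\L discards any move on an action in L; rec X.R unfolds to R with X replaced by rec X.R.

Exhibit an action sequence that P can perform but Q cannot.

LTS(P): 4 reachable states
  s0 = rec X. a.c.b.0 + b.X :: =a=> s1, =b=> s0
  s1 = c.b.0 :: =c=> s2
  s2 = b.0 :: =b=> s3
  s3 = 0 :: (no moves)
LTS(Q): 3 reachable states
  t0 = rec X. a.c.0 + b.X :: =a=> t1, =b=> t0
  t1 = c.0 :: =c=> t2
  t2 = 0 :: (no moves)
Run σ = ⟨acb⟩ on P: start {s0}
  [1] a ⇒ {s1}
  [2] c ⇒ {s2}
  [3] b ⇒ {s3}
  — P admits the full trace.
Run σ = ⟨acb⟩ on Q: start {t0}
  [1] a ⇒ {t1}
  [2] c ⇒ {t2}
  [3] b ⇒ no successor for Q

acb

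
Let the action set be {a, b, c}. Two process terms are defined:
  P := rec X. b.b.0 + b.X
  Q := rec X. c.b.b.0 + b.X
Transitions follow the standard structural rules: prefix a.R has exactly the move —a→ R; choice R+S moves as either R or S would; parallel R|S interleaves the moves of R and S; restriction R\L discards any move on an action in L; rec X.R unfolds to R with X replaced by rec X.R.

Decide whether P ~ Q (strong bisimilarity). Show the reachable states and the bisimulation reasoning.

P's transition system — 3 states:
  p0 = rec X. b.b.0 + b.X | --b--▸ p0, --b--▸ p1
  p1 = b.0 | --b--▸ p2
  p2 = 0 | ∅
Q's transition system — 4 states:
  q0 = rec X. c.b.b.0 + b.X | --b--▸ q0, --c--▸ q1
  q1 = b.b.0 | --b--▸ q2
  q2 = b.0 | --b--▸ q3
  q3 = 0 | ∅
Partition-refinement fixed point:
  B0 = {p0}
  B1 = {p1, q2}
  B2 = {p2, q3}
  B3 = {q0}
  B4 = {q1}
p0 ∈ B0, q0 ∈ B3 → different blocks

NO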